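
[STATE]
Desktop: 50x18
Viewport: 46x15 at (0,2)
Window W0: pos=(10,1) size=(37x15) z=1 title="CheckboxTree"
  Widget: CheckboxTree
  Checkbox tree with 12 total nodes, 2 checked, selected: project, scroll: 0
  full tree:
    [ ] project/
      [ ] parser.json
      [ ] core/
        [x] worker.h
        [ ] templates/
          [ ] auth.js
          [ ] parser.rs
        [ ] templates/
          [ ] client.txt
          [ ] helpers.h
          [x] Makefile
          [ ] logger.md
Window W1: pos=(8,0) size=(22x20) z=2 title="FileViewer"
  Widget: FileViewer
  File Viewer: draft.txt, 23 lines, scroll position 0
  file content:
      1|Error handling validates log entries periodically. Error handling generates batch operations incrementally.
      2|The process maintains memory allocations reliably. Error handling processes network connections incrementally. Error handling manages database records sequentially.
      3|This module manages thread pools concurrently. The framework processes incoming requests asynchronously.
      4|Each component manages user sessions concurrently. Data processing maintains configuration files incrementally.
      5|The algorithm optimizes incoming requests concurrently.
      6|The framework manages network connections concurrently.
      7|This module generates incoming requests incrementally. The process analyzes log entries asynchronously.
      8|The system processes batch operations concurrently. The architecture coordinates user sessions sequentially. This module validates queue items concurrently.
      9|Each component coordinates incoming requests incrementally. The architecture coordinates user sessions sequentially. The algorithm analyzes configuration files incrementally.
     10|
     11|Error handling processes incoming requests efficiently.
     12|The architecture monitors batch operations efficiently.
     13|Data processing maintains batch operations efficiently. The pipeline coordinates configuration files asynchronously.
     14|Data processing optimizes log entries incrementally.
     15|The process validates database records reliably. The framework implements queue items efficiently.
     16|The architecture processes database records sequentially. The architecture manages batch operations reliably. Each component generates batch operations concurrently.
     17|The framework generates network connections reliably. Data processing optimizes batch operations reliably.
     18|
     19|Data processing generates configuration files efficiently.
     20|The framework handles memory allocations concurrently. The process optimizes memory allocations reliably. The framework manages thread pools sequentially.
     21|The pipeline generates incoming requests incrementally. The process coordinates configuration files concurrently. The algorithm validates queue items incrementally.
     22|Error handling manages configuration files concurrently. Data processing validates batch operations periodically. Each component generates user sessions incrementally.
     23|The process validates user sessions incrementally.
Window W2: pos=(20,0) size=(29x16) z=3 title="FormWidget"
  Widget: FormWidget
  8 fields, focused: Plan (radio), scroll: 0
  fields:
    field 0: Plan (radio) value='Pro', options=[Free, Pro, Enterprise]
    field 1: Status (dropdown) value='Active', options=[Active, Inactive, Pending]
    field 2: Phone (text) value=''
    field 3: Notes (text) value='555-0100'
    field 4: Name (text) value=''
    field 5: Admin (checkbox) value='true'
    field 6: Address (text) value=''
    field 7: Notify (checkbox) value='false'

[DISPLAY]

        ┠───────────┠─────────────────────────
        ┃Error handl┃> Plan:       ( ) Free  (
        ┃The process┃  Status:     [Active    
        ┃This module┃  Phone:      [          
        ┃Each compon┃  Notes:      [555-0100  
        ┃The algorit┃  Name:       [          
        ┃The framewo┃  Admin:      [x]        
        ┃This module┃  Address:    [          
        ┃The system ┃  Notify:     [ ]        
        ┃Each compon┃                         
        ┃           ┃                         
        ┃Error handl┃                         
        ┃The archite┃                         
        ┃Data proces┗━━━━━━━━━━━━━━━━━━━━━━━━━
        ┃Data processing opt░┃                


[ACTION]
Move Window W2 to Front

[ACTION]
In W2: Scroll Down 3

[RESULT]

        ┠───────────┠─────────────────────────
        ┃Error handl┃  Notes:      [555-0100  
        ┃The process┃  Name:       [          
        ┃This module┃  Admin:      [x]        
        ┃Each compon┃  Address:    [          
        ┃The algorit┃  Notify:     [ ]        
        ┃The framewo┃                         
        ┃This module┃                         
        ┃The system ┃                         
        ┃Each compon┃                         
        ┃           ┃                         
        ┃Error handl┃                         
        ┃The archite┃                         
        ┃Data proces┗━━━━━━━━━━━━━━━━━━━━━━━━━
        ┃Data processing opt░┃                


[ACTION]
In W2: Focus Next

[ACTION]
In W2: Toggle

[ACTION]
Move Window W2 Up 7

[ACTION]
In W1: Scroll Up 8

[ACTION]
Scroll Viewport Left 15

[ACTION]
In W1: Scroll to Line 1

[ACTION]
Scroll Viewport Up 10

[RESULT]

        ┏━━━━━━━━━━━┏━━━━━━━━━━━━━━━━━━━━━━━━━
        ┃ FileViewer┃ FormWidget              
        ┠───────────┠─────────────────────────
        ┃Error handl┃  Notes:      [555-0100  
        ┃The process┃  Name:       [          
        ┃This module┃  Admin:      [x]        
        ┃Each compon┃  Address:    [          
        ┃The algorit┃  Notify:     [ ]        
        ┃The framewo┃                         
        ┃This module┃                         
        ┃The system ┃                         
        ┃Each compon┃                         
        ┃           ┃                         
        ┃Error handl┃                         
        ┃The archite┃                         


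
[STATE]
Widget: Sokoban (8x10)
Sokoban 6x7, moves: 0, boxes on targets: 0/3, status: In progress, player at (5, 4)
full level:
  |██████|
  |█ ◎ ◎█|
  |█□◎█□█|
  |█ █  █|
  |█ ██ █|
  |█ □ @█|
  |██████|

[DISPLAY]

██████  
█ ◎ ◎█  
█□◎█□█  
█ █  █  
█ ██ █  
█ □ @█  
██████  
Moves: 0
        
        


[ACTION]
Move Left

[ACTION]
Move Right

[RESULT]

██████  
█ ◎ ◎█  
█□◎█□█  
█ █  █  
█ ██ █  
█ □ @█  
██████  
Moves: 2
        
        


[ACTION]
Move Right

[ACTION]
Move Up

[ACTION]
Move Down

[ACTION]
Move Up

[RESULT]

██████  
█ ◎ ◎█  
█□◎█□█  
█ █  █  
█ ██@█  
█ □  █  
██████  
Moves: 5
        
        


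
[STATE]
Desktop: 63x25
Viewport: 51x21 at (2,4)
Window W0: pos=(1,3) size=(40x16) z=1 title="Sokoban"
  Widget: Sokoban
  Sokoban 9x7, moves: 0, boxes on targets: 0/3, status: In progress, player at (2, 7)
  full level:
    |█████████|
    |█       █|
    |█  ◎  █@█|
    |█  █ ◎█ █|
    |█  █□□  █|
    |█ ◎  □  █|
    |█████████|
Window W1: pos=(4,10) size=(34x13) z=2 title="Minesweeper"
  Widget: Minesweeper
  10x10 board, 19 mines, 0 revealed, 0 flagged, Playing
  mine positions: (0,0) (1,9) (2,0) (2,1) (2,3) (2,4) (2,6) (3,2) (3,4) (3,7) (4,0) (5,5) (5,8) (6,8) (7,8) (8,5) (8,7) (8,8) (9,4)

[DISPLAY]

 Sokoban                              ┃            
──────────────────────────────────────┨            
█████████                             ┃            
█       █                             ┃            
█  ◎  █@█                             ┃            
█  █ ◎█ █                             ┃            
█ ┏━━━━━━━━━━━━━━━━━━━━━━━━━━━━━━━━┓  ┃            
█ ┃ Minesweeper                    ┃  ┃            
██┠────────────────────────────────┨  ┃            
Mo┃■■■■■■■■■■                      ┃  ┃            
  ┃■■■■■■■■■■                      ┃  ┃            
  ┃■■■■■■■■■■                      ┃  ┃            
  ┃■■■■■■■■■■                      ┃  ┃            
  ┃■■■■■■■■■■                      ┃  ┃            
━━┃■■■■■■■■■■                      ┃━━┛            
  ┃■■■■■■■■■■                      ┃               
  ┃■■■■■■■■■■                      ┃               
  ┃■■■■■■■■■■                      ┃               
  ┗━━━━━━━━━━━━━━━━━━━━━━━━━━━━━━━━┛               
                                                   
                                                   


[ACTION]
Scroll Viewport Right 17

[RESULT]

                            ┃                      
────────────────────────────┨                      
                            ┃                      
                            ┃                      
                            ┃                      
                            ┃                      
━━━━━━━━━━━━━━━━━━━━━━━━━┓  ┃                      
eeper                    ┃  ┃                      
─────────────────────────┨  ┃                      
■■■                      ┃  ┃                      
■■■                      ┃  ┃                      
■■■                      ┃  ┃                      
■■■                      ┃  ┃                      
■■■                      ┃  ┃                      
■■■                      ┃━━┛                      
■■■                      ┃                         
■■■                      ┃                         
■■■                      ┃                         
━━━━━━━━━━━━━━━━━━━━━━━━━┛                         
                                                   
                                                   


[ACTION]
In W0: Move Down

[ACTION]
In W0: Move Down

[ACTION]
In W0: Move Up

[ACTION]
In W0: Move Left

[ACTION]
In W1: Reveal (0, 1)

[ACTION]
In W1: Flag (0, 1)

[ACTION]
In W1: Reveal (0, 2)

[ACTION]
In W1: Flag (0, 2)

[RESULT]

                            ┃                      
────────────────────────────┨                      
                            ┃                      
                            ┃                      
                            ┃                      
                            ┃                      
━━━━━━━━━━━━━━━━━━━━━━━━━┓  ┃                      
eeper                    ┃  ┃                      
─────────────────────────┨  ┃                      
 1■                      ┃  ┃                      
11■                      ┃  ┃                      
■■■                      ┃  ┃                      
■■■                      ┃  ┃                      
■■■                      ┃  ┃                      
■■■                      ┃━━┛                      
■■■                      ┃                         
■■■                      ┃                         
■■■                      ┃                         
━━━━━━━━━━━━━━━━━━━━━━━━━┛                         
                                                   
                                                   


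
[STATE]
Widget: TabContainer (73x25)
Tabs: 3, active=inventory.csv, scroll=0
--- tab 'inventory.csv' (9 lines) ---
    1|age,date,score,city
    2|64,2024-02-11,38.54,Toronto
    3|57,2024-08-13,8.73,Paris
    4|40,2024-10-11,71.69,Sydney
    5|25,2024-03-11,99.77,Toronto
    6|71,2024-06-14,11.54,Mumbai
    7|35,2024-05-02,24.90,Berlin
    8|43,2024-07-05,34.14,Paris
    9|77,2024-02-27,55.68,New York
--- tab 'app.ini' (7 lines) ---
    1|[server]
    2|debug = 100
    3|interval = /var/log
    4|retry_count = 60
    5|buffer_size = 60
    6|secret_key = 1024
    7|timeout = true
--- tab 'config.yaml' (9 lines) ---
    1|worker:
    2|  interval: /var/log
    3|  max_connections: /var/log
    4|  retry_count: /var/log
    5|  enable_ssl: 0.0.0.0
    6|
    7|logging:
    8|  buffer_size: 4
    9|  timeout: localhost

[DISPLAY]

[inventory.csv]│ app.ini │ config.yaml                                   
─────────────────────────────────────────────────────────────────────────
age,date,score,city                                                      
64,2024-02-11,38.54,Toronto                                              
57,2024-08-13,8.73,Paris                                                 
40,2024-10-11,71.69,Sydney                                               
25,2024-03-11,99.77,Toronto                                              
71,2024-06-14,11.54,Mumbai                                               
35,2024-05-02,24.90,Berlin                                               
43,2024-07-05,34.14,Paris                                                
77,2024-02-27,55.68,New York                                             
                                                                         
                                                                         
                                                                         
                                                                         
                                                                         
                                                                         
                                                                         
                                                                         
                                                                         
                                                                         
                                                                         
                                                                         
                                                                         
                                                                         


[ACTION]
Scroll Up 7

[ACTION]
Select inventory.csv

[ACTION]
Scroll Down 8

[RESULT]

[inventory.csv]│ app.ini │ config.yaml                                   
─────────────────────────────────────────────────────────────────────────
77,2024-02-27,55.68,New York                                             
                                                                         
                                                                         
                                                                         
                                                                         
                                                                         
                                                                         
                                                                         
                                                                         
                                                                         
                                                                         
                                                                         
                                                                         
                                                                         
                                                                         
                                                                         
                                                                         
                                                                         
                                                                         
                                                                         
                                                                         
                                                                         
                                                                         


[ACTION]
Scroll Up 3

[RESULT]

[inventory.csv]│ app.ini │ config.yaml                                   
─────────────────────────────────────────────────────────────────────────
71,2024-06-14,11.54,Mumbai                                               
35,2024-05-02,24.90,Berlin                                               
43,2024-07-05,34.14,Paris                                                
77,2024-02-27,55.68,New York                                             
                                                                         
                                                                         
                                                                         
                                                                         
                                                                         
                                                                         
                                                                         
                                                                         
                                                                         
                                                                         
                                                                         
                                                                         
                                                                         
                                                                         
                                                                         
                                                                         
                                                                         
                                                                         
                                                                         


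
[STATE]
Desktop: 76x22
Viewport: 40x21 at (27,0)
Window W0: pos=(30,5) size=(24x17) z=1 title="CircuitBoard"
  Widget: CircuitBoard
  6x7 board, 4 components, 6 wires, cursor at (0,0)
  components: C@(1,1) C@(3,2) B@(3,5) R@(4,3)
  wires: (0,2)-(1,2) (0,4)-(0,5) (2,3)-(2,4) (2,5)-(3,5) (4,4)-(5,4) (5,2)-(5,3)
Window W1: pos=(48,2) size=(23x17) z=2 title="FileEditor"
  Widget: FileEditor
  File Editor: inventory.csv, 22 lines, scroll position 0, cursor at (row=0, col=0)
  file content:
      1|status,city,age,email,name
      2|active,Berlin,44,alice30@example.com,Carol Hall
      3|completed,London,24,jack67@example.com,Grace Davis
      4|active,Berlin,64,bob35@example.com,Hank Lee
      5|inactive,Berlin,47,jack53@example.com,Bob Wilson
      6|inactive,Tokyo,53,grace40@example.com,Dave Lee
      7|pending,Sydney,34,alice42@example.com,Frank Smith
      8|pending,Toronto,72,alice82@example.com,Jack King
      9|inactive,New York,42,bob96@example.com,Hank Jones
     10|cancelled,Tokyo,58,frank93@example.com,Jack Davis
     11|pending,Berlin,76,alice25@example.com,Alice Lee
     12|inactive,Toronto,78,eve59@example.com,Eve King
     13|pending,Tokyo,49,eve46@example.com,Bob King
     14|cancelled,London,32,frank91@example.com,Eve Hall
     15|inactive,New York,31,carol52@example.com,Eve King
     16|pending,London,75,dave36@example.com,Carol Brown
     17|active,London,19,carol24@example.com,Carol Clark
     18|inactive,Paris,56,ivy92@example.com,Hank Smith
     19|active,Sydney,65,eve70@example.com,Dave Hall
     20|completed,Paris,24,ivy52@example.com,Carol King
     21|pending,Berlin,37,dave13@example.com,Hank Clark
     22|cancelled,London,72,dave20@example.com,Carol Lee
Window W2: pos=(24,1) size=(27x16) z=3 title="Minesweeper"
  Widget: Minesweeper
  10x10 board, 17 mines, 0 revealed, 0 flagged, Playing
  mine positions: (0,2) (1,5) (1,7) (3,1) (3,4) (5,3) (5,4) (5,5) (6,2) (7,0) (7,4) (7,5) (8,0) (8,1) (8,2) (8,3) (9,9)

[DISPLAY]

                                        
━━━━━━━━━━━━━━━━━━━━━━━┓                
inesweeper             ┃━━━━━━━━━━━━━━━━
───────────────────────┨ileEditor       
■■■■■■■■               ┃────────────────
■■■■■■■■               ┃atus,city,age,em
■■■■■■■■               ┃tive,Berlin,44,a
■■■■■■■■               ┃mpleted,London,2
■■■■■■■■               ┃tive,Berlin,64,b
■■■■■■■■               ┃active,Berlin,47
■■■■■■■■               ┃active,Tokyo,53,
■■■■■■■■               ┃nding,Sydney,34,
■■■■■■■■               ┃nding,Toronto,72
■■■■■■■■               ┃active,New York,
                       ┃ncelled,Tokyo,58
                       ┃nding,Berlin,76,
━━━━━━━━━━━━━━━━━━━━━━━┛active,Toronto,7
   ┃4               R┃pending,Tokyo,49,e
   ┃                 ┗━━━━━━━━━━━━━━━━━━
   ┃5           · ─ ·   · ┃             
   ┃                      ┃             


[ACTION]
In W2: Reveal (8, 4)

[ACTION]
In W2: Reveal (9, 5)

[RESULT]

                                        
━━━━━━━━━━━━━━━━━━━━━━━┓                
inesweeper             ┃━━━━━━━━━━━━━━━━
───────────────────────┨ileEditor       
■■■■■■1                ┃────────────────
■■■■■■1                ┃atus,city,age,em
■■■2211                ┃tive,Berlin,44,a
■■■1                   ┃mpleted,London,2
■■■31                  ┃tive,Berlin,64,b
■■■■1                  ┃active,Berlin,47
■■■■2                  ┃active,Tokyo,53,
■■■■1                  ┃nding,Sydney,34,
■■321 11               ┃nding,Toronto,72
■■1   1■               ┃active,New York,
                       ┃ncelled,Tokyo,58
                       ┃nding,Berlin,76,
━━━━━━━━━━━━━━━━━━━━━━━┛active,Toronto,7
   ┃4               R┃pending,Tokyo,49,e
   ┃                 ┗━━━━━━━━━━━━━━━━━━
   ┃5           · ─ ·   · ┃             
   ┃                      ┃             


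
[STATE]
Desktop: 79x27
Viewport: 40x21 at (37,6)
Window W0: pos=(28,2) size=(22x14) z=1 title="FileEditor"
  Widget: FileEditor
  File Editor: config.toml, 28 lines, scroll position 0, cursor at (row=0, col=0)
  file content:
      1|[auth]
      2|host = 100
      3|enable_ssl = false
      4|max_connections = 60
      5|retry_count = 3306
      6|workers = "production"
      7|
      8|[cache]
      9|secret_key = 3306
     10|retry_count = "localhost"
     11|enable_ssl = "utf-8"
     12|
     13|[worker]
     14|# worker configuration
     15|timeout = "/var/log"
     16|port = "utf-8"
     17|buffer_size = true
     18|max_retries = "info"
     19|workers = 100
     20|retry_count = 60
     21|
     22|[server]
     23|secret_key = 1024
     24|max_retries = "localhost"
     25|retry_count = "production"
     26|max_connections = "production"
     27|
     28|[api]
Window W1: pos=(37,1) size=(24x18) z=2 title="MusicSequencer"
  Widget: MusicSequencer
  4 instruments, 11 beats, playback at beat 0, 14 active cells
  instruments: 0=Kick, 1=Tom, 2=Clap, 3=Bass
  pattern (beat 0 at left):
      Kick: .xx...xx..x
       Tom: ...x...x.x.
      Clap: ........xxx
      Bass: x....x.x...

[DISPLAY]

┃  Tom···█···█·█·      ┃                
┃ Clap········███      ┃                
┃ Bass█····█·█···      ┃                
┃                      ┃                
┃                      ┃                
┃                      ┃                
┃                      ┃                
┃                      ┃                
┃                      ┃                
┃                      ┃                
┃                      ┃                
┃                      ┃                
┗━━━━━━━━━━━━━━━━━━━━━━┛                
                                        
                                        
                                        
                                        
                                        
                                        
                                        
                                        


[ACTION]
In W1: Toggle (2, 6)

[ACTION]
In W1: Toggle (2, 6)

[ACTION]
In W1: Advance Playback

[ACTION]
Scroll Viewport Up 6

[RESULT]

                                        
┏━━━━━━━━━━━━━━━━━━━━━━┓                
┃ MusicSequencer       ┃                
┠──────────────────────┨                
┃     0▼234567890      ┃                
┃ Kick·██···██··█      ┃                
┃  Tom···█···█·█·      ┃                
┃ Clap········███      ┃                
┃ Bass█····█·█···      ┃                
┃                      ┃                
┃                      ┃                
┃                      ┃                
┃                      ┃                
┃                      ┃                
┃                      ┃                
┃                      ┃                
┃                      ┃                
┃                      ┃                
┗━━━━━━━━━━━━━━━━━━━━━━┛                
                                        
                                        


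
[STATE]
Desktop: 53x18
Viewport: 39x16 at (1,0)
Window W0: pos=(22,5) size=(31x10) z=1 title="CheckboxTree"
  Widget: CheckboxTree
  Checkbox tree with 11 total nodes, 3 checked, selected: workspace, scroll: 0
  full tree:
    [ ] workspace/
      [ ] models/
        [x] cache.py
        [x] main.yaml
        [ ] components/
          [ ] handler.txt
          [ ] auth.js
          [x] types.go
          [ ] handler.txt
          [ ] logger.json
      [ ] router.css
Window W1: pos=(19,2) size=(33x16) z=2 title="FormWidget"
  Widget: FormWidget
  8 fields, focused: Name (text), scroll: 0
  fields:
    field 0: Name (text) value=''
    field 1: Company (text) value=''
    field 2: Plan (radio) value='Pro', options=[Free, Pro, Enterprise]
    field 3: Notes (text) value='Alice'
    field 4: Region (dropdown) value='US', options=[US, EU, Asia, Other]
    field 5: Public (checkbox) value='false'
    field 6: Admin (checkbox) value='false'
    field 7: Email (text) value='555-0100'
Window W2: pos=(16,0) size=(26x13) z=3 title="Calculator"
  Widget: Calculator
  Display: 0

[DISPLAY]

               ┏━━━━━━━━━━━━━━━━━━━━━━━
               ┃ Calculator            
               ┠───────────────────────
               ┃                       
               ┃┌───┬───┬───┬───┐      
               ┃│ 7 │ 8 │ 9 │ ÷ │      
               ┃├───┼───┼───┼───┤      
               ┃│ 4 │ 5 │ 6 │ × │      
               ┃├───┼───┼───┼───┤      
               ┃│ 1 │ 2 │ 3 │ - │      
               ┃├───┼───┼───┼───┤      
               ┃│ 0 │ . │ = │ + │      
               ┗━━━━━━━━━━━━━━━━━━━━━━━
                  ┃                    
                  ┃                    
                  ┃                    


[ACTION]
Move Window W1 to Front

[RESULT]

               ┏━━━━━━━━━━━━━━━━━━━━━━━
               ┃ Calculator            
               ┠──┏━━━━━━━━━━━━━━━━━━━━
               ┃  ┃ FormWidget         
               ┃┌─┠────────────────────
               ┃│ ┃> Name:       [     
               ┃├─┃  Company:    [     
               ┃│ ┃  Plan:       ( ) Fr
               ┃├─┃  Notes:      [Alice
               ┃│ ┃  Region:     [US   
               ┃├─┃  Public:     [ ]   
               ┃│ ┃  Admin:      [ ]   
               ┗━━┃  Email:      [555-0
                  ┃                    
                  ┃                    
                  ┃                    


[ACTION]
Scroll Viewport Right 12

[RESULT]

   ┏━━━━━━━━━━━━━━━━━━━━━━━━┓          
   ┃ Calculator             ┃          
   ┠──┏━━━━━━━━━━━━━━━━━━━━━━━━━━━━━━━┓
   ┃  ┃ FormWidget                    ┃
   ┃┌─┠───────────────────────────────┨
   ┃│ ┃> Name:       [               ]┃
   ┃├─┃  Company:    [               ]┃
   ┃│ ┃  Plan:       ( ) Free  (●) Pro┃
   ┃├─┃  Notes:      [Alice          ]┃
   ┃│ ┃  Region:     [US            ▼]┃
   ┃├─┃  Public:     [ ]              ┃
   ┃│ ┃  Admin:      [ ]              ┃
   ┗━━┃  Email:      [555-0100       ]┃
      ┃                               ┃
      ┃                               ┃
      ┃                               ┃


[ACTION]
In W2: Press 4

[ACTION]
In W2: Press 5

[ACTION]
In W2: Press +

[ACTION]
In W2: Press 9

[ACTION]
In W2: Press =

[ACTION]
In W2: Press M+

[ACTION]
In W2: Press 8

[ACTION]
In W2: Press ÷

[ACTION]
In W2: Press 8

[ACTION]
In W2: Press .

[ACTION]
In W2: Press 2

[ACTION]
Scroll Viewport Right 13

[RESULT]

  ┏━━━━━━━━━━━━━━━━━━━━━━━━┓           
  ┃ Calculator             ┃           
  ┠──┏━━━━━━━━━━━━━━━━━━━━━━━━━━━━━━━┓ 
  ┃  ┃ FormWidget                    ┃ 
  ┃┌─┠───────────────────────────────┨ 
  ┃│ ┃> Name:       [               ]┃┓
  ┃├─┃  Company:    [               ]┃┃
  ┃│ ┃  Plan:       ( ) Free  (●) Pro┃┨
  ┃├─┃  Notes:      [Alice          ]┃┃
  ┃│ ┃  Region:     [US            ▼]┃┃
  ┃├─┃  Public:     [ ]              ┃┃
  ┃│ ┃  Admin:      [ ]              ┃┃
  ┗━━┃  Email:      [555-0100       ]┃┃
     ┃                               ┃┃
     ┃                               ┃┛
     ┃                               ┃ 


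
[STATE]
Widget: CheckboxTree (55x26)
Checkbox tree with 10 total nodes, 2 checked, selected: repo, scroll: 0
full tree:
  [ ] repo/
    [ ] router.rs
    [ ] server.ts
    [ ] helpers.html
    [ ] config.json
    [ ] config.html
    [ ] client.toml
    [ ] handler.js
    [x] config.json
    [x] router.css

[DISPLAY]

>[-] repo/                                             
   [ ] router.rs                                       
   [ ] server.ts                                       
   [ ] helpers.html                                    
   [ ] config.json                                     
   [ ] config.html                                     
   [ ] client.toml                                     
   [ ] handler.js                                      
   [x] config.json                                     
   [x] router.css                                      
                                                       
                                                       
                                                       
                                                       
                                                       
                                                       
                                                       
                                                       
                                                       
                                                       
                                                       
                                                       
                                                       
                                                       
                                                       
                                                       


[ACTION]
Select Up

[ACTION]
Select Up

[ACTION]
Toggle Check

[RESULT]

>[x] repo/                                             
   [x] router.rs                                       
   [x] server.ts                                       
   [x] helpers.html                                    
   [x] config.json                                     
   [x] config.html                                     
   [x] client.toml                                     
   [x] handler.js                                      
   [x] config.json                                     
   [x] router.css                                      
                                                       
                                                       
                                                       
                                                       
                                                       
                                                       
                                                       
                                                       
                                                       
                                                       
                                                       
                                                       
                                                       
                                                       
                                                       
                                                       


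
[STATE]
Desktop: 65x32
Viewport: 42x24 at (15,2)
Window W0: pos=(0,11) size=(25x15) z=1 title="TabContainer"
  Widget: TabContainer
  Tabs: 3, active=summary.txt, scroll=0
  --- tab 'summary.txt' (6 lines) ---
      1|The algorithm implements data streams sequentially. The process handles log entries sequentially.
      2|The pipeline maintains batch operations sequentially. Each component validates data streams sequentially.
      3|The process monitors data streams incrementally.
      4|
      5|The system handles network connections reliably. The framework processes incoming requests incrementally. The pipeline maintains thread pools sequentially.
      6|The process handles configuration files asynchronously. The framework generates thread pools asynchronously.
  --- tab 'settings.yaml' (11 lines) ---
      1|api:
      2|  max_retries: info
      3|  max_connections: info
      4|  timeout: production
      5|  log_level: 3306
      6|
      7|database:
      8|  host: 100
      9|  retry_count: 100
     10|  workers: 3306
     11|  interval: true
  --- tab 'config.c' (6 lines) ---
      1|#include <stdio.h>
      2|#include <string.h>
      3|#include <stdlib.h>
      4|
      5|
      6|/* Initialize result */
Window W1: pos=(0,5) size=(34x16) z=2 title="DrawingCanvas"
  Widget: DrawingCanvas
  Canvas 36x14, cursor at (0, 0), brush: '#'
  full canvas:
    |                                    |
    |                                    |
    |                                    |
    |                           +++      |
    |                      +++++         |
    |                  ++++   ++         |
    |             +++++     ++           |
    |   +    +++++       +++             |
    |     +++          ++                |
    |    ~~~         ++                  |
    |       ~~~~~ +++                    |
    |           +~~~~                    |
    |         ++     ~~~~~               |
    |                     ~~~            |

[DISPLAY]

                                          
                                          
                                          
━━━━━━━━━━━━━━━━━━┓                       
                  ┃                       
──────────────────┨                       
                  ┃                       
                  ┃                       
                  ┃                       
             +++  ┃                       
        +++++     ┃                       
    ++++   ++     ┃                       
++++     ++       ┃                       
      +++         ┃                       
    ++            ┃                       
  ++              ┃                       
++                ┃                       
~~                ┃                       
━━━━━━━━━━━━━━━━━━┛                       
ndles con┃                                
         ┃                                
         ┃                                
         ┃                                
━━━━━━━━━┛                                


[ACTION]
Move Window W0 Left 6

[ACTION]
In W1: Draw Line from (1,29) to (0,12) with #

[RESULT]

                                          
                                          
                                          
━━━━━━━━━━━━━━━━━━┓                       
                  ┃                       
──────────────────┨                       
#######           ┃                       
       #########  ┃                       
                  ┃                       
             +++  ┃                       
        +++++     ┃                       
    ++++   ++     ┃                       
++++     ++       ┃                       
      +++         ┃                       
    ++            ┃                       
  ++              ┃                       
++                ┃                       
~~                ┃                       
━━━━━━━━━━━━━━━━━━┛                       
ndles con┃                                
         ┃                                
         ┃                                
         ┃                                
━━━━━━━━━┛                                


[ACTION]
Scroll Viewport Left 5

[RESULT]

                                          
                                          
                                          
━━━━━━━━━━━━━━━━━━━━━━━┓                  
anvas                  ┃                  
───────────────────────┨                  
   #########           ┃                  
            #########  ┃                  
                       ┃                  
                  +++  ┃                  
             +++++     ┃                  
         ++++   ++     ┃                  
    +++++     ++       ┃                  
++++       +++         ┃                  
         ++            ┃                  
       ++              ┃                  
~~~ +++                ┃                  
  +~~~~                ┃                  
━━━━━━━━━━━━━━━━━━━━━━━┛                  
ss handles con┃                           
              ┃                           
              ┃                           
              ┃                           
━━━━━━━━━━━━━━┛                           


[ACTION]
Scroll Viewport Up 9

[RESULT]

                                          
                                          
                                          
                                          
                                          
━━━━━━━━━━━━━━━━━━━━━━━┓                  
anvas                  ┃                  
───────────────────────┨                  
   #########           ┃                  
            #########  ┃                  
                       ┃                  
                  +++  ┃                  
             +++++     ┃                  
         ++++   ++     ┃                  
    +++++     ++       ┃                  
++++       +++         ┃                  
         ++            ┃                  
       ++              ┃                  
~~~ +++                ┃                  
  +~~~~                ┃                  
━━━━━━━━━━━━━━━━━━━━━━━┛                  
ss handles con┃                           
              ┃                           
              ┃                           
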